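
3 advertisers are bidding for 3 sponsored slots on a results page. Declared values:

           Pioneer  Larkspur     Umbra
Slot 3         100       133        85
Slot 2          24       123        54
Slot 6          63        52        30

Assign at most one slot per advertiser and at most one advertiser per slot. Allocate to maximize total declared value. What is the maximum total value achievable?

Optimal: Pioneer→Slot 6 ($63), Larkspur→Slot 2 ($123), Umbra→Slot 3 ($85) — total 63+123+85 = $271.
Row-greedy (each advertiser in turn takes its best remaining slot) gives $253, worse by 18.

Maximum total: $271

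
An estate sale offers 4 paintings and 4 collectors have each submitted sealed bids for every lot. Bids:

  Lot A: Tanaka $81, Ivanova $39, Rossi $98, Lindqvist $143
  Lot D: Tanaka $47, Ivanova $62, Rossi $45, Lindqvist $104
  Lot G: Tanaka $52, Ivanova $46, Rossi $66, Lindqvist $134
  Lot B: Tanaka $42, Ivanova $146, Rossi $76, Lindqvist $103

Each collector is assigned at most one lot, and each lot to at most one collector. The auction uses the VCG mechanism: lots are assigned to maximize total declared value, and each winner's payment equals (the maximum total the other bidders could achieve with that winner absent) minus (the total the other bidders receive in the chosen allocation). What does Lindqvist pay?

Efficient allocation: Tanaka→Lot D ($47), Ivanova→Lot B ($146), Rossi→Lot A ($98), Lindqvist→Lot G ($134); total welfare W = $425.
Lindqvist receives Lot G at value $134, so the others get W − 134 = $291.
Without Lindqvist: best allocation of the remaining 3 bidders over all 4 lots is Tanaka→Lot G ($52), Ivanova→Lot B ($146), Rossi→Lot A ($98), total $296.
VCG payment = (others' best without Lindqvist) − (others' welfare with Lindqvist) = 296 − 291 = $5.

Lindqvist pays $5.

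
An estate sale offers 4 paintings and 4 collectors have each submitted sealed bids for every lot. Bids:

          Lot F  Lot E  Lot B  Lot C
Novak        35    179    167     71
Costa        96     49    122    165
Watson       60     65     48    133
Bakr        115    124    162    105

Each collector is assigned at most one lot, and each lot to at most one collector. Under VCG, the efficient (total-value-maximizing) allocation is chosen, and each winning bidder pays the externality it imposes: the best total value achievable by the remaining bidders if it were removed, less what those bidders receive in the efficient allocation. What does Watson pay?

Watson pays $69.

Efficient allocation: Novak→Lot E ($179), Costa→Lot F ($96), Watson→Lot C ($133), Bakr→Lot B ($162); total welfare W = $570.
Watson receives Lot C at value $133, so the others get W − 133 = $437.
Without Watson: best allocation of the remaining 3 bidders over all 4 lots is Novak→Lot E ($179), Costa→Lot C ($165), Bakr→Lot B ($162), total $506.
VCG payment = (others' best without Watson) − (others' welfare with Watson) = 506 − 437 = $69.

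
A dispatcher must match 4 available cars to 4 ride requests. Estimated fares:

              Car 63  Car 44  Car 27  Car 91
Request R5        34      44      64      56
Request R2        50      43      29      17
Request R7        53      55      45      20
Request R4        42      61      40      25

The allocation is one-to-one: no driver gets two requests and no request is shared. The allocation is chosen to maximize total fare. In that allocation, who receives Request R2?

Car 63 receives Request R2.

Optimal: Car 63→Request R2 ($50), Car 44→Request R4 ($61), Car 27→Request R7 ($45), Car 91→Request R5 ($56) — total 50+61+45+56 = $212.
Next-best assignment: Car 63→Request R2, Car 44→Request R7, Car 27→Request R4, Car 91→Request R5 = $201.
No other one-to-one assignment exceeds $212.
Car 63's own top request is Request R7 ($53), but forcing Car 63→Request R7 and reassigning the rest optimally gives only $199 — worse by 13.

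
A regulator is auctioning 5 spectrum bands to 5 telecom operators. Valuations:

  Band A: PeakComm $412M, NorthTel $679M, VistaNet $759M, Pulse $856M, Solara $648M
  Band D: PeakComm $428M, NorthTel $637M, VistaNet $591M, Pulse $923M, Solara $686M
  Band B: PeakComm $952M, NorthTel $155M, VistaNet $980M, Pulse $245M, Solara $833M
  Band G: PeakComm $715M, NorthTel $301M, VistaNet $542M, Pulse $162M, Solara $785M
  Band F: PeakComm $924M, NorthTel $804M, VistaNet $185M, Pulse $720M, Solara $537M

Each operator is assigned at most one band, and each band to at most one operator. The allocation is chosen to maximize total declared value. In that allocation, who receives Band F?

This is a one-to-one assignment (maximum-weight bipartite matching).
Optimal: PeakComm→Band F ($924M), NorthTel→Band A ($679M), VistaNet→Band B ($980M), Pulse→Band D ($923M), Solara→Band G ($785M) — total 924+679+980+923+785 = $4291M.
Row-greedy (each operator in turn takes its best remaining band) gives $4223M, worse by 68.
Every other assignment is strictly worse.
PeakComm's own top band is Band B ($952M), but forcing PeakComm→Band B and reassigning the rest optimally gives only $4223M — worse by 68.

PeakComm receives Band F.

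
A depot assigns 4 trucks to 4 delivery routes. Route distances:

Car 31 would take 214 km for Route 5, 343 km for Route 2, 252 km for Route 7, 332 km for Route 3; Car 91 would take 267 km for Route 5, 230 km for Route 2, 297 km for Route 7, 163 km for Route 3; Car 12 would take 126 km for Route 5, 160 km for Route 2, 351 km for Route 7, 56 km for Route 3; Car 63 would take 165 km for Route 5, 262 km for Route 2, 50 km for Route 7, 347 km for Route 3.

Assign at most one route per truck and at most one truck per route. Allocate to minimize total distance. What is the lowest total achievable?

Min total: 550 km

This is a one-to-one assignment (minimum-cost bipartite matching).
Optimal: Car 31→Route 5 (214 km), Car 91→Route 2 (230 km), Car 12→Route 3 (56 km), Car 63→Route 7 (50 km) — total 214+230+56+50 = 550 km.
Row-greedy (each truck in turn takes its cheapest remaining route) gives 587 km, worse by 37.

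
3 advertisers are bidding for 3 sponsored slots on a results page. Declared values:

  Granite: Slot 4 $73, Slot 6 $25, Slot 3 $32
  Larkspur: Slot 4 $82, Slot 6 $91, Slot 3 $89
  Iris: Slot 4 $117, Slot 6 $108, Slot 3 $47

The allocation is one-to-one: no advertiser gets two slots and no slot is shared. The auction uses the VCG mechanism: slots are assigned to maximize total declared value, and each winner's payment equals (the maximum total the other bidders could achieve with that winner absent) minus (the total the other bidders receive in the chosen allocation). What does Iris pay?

Efficient allocation: Granite→Slot 4 ($73), Larkspur→Slot 3 ($89), Iris→Slot 6 ($108); total welfare W = $270.
Iris receives Slot 6 at value $108, so the others get W − 108 = $162.
Without Iris: best allocation of the remaining 2 bidders over all 3 slots is Granite→Slot 4 ($73), Larkspur→Slot 6 ($91), total $164.
VCG payment = (others' best without Iris) − (others' welfare with Iris) = 164 − 162 = $2.

Iris pays $2.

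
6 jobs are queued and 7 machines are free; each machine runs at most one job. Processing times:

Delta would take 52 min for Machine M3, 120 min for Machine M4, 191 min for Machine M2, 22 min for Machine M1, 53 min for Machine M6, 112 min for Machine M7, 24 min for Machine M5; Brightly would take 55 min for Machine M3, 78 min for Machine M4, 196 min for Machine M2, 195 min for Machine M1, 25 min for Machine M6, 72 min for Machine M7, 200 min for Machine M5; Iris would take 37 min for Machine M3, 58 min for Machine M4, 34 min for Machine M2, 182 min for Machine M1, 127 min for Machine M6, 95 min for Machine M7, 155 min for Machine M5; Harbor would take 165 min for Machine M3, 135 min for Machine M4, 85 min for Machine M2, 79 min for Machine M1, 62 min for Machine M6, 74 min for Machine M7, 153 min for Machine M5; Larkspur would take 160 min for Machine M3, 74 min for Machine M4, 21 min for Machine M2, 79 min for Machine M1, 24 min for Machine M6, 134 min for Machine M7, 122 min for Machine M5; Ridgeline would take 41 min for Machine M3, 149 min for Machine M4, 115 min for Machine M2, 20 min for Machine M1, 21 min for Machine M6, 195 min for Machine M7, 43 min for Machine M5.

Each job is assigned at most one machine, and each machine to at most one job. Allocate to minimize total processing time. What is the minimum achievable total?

Min total: 201 min

This is a one-to-one assignment (minimum-cost bipartite matching).
Optimal: Delta→Machine M5 (24 min), Brightly→Machine M6 (25 min), Iris→Machine M3 (37 min), Harbor→Machine M7 (74 min), Larkspur→Machine M2 (21 min), Ridgeline→Machine M1 (20 min) — total 24+25+37+74+21+20 = 201 min.
Column-greedy (each machine in turn goes to its cheapest remaining job) gives 353 min, worse by 152.
Next-best assignment: Delta→Machine M1, Brightly→Machine M6, Iris→Machine M3, Harbor→Machine M7, Larkspur→Machine M2, Ridgeline→Machine M5 = 222 min.
No other one-to-one assignment undercuts 201 min.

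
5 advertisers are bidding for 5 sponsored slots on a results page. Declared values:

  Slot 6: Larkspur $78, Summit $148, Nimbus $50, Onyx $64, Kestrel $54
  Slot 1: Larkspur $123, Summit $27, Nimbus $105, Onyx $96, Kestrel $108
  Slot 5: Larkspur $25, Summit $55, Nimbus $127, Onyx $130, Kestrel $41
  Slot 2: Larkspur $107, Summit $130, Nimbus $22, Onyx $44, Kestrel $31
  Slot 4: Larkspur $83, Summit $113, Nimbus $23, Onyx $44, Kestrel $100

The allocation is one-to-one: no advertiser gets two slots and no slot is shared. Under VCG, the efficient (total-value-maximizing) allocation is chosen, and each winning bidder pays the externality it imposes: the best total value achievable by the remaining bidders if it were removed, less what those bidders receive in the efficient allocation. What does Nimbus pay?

Efficient allocation: Larkspur→Slot 2 ($107), Summit→Slot 6 ($148), Nimbus→Slot 1 ($105), Onyx→Slot 5 ($130), Kestrel→Slot 4 ($100); total welfare W = $590.
Nimbus receives Slot 1 at value $105, so the others get W − 105 = $485.
Without Nimbus: best allocation of the remaining 4 bidders over all 5 slots is Larkspur→Slot 1 ($123), Summit→Slot 6 ($148), Onyx→Slot 5 ($130), Kestrel→Slot 4 ($100), total $501.
VCG payment = (others' best without Nimbus) − (others' welfare with Nimbus) = 501 − 485 = $16.

Nimbus pays $16.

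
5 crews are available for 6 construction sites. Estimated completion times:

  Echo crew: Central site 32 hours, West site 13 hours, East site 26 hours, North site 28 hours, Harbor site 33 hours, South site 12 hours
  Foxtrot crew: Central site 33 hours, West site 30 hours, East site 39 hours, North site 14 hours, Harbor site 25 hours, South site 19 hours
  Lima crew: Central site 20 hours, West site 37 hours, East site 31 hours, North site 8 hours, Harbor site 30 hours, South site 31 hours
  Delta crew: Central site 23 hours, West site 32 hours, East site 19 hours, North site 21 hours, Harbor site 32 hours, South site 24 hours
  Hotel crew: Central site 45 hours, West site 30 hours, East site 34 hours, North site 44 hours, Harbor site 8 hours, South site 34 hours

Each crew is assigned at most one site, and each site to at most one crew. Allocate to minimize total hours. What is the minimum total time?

Treat this as an assignment problem: match each crew to one site.
Optimal: Echo crew→West site (13 hours), Foxtrot crew→South site (19 hours), Lima crew→North site (8 hours), Delta crew→East site (19 hours), Hotel crew→Harbor site (8 hours) — total 13+19+8+19+8 = 67 hours.
Row-greedy (each crew in turn takes its cheapest remaining site) gives 73 hours, worse by 6.
No other one-to-one assignment undercuts 67 hours.

Minimum total: 67 hours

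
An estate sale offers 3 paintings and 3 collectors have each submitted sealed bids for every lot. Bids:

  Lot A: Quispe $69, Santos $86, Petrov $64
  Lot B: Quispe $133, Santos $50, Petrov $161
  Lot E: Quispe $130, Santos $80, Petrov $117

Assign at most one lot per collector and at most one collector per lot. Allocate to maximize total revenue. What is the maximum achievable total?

Max total: $377

Optimal: Quispe→Lot E ($130), Santos→Lot A ($86), Petrov→Lot B ($161) — total 130+86+161 = $377.
Row-greedy (each collector in turn takes its best remaining lot) gives $336, worse by 41.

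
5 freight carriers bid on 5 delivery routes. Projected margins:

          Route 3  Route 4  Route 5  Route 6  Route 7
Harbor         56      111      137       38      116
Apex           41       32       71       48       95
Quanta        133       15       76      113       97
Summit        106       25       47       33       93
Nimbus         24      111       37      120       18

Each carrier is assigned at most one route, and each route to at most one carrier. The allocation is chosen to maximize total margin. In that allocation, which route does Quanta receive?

Optimal: Harbor→Route 5 ($137k), Apex→Route 7 ($95k), Quanta→Route 6 ($113k), Summit→Route 3 ($106k), Nimbus→Route 4 ($111k) — total 137+95+113+106+111 = $562k.
Next-best assignment: Harbor→Route 4, Apex→Route 5, Quanta→Route 3, Summit→Route 7, Nimbus→Route 6 = $528k.
Quanta's own top route is Route 3 ($133k), but forcing Quanta→Route 3 and reassigning the rest optimally gives only $528k — worse by 34.

Quanta receives Route 6.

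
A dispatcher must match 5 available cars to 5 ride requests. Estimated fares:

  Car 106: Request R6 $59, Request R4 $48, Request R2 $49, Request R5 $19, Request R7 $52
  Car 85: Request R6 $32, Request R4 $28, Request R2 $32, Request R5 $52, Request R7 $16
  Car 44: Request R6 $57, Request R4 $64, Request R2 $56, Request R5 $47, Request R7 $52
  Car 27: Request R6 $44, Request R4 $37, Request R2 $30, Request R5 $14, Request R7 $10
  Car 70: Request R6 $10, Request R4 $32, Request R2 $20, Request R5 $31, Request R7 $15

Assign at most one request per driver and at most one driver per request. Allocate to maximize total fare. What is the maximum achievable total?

This is a one-to-one assignment (maximum-weight bipartite matching).
Optimal: Car 106→Request R7 ($52), Car 85→Request R5 ($52), Car 44→Request R2 ($56), Car 27→Request R6 ($44), Car 70→Request R4 ($32) — total 52+52+56+44+32 = $236.
Next-best assignment: Car 106→Request R7, Car 85→Request R5, Car 44→Request R4, Car 27→Request R6, Car 70→Request R2 = $232.

Max total: $236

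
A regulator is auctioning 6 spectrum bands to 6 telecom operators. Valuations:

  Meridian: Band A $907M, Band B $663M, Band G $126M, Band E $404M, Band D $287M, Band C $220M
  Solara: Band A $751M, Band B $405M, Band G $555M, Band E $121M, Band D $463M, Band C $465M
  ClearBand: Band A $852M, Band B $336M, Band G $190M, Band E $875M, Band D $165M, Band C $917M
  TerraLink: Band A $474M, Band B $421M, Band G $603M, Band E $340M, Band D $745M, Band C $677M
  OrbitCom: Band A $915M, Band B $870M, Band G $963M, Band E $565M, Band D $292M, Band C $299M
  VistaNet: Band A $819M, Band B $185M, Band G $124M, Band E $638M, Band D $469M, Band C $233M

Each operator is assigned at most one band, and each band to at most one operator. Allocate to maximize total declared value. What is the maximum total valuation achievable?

Max total: $4677M

Optimal: Meridian→Band B ($663M), Solara→Band A ($751M), ClearBand→Band C ($917M), TerraLink→Band D ($745M), OrbitCom→Band G ($963M), VistaNet→Band E ($638M) — total 663+751+917+745+963+638 = $4677M.
Column-greedy (each band in turn goes to its best remaining operator) gives $3990M, worse by 687.
Swapping VistaNet↔Solara (VistaNet→Band A $819M, Solara→Band E $121M) loses 449.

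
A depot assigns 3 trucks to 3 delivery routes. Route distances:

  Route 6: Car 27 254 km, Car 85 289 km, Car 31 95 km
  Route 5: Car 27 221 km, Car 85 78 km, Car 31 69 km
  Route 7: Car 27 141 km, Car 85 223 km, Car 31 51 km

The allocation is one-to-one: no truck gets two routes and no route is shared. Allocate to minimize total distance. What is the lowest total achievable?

This is a one-to-one assignment (minimum-cost bipartite matching).
Optimal: Car 27→Route 7 (141 km), Car 85→Route 5 (78 km), Car 31→Route 6 (95 km) — total 141+78+95 = 314 km.
Min-entry greedy (repeatedly take the single cheapest remaining cell) gives 383 km, worse by 69.
Swapping Car 27↔Car 85 (Car 27→Route 5 221 km, Car 85→Route 7 223 km) adds 225.

Minimum total: 314 km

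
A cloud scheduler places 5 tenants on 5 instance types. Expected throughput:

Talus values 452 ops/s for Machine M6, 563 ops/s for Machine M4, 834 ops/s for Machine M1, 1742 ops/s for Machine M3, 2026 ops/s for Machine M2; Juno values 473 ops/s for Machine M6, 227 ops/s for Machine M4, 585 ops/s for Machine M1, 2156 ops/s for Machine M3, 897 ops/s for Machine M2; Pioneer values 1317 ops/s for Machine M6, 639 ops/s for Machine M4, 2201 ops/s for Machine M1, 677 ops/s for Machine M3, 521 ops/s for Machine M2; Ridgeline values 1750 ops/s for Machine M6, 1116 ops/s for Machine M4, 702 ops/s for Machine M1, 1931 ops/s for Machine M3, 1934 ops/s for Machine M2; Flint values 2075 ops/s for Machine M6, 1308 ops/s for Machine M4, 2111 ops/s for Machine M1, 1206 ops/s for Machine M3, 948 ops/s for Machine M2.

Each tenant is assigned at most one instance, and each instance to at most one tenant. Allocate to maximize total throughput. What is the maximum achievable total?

Maximum total: 9574 ops/s

This is the linear assignment problem.
Optimal: Talus→Machine M2 (2026 ops/s), Juno→Machine M3 (2156 ops/s), Pioneer→Machine M1 (2201 ops/s), Ridgeline→Machine M4 (1116 ops/s), Flint→Machine M6 (2075 ops/s) — total 2026+2156+2201+1116+2075 = 9574 ops/s.
Row-greedy (each tenant in turn takes its best remaining instance) gives 9441 ops/s, worse by 133.
Next-best assignment: Talus→Machine M2, Juno→Machine M3, Pioneer→Machine M1, Ridgeline→Machine M6, Flint→Machine M4 = 9441 ops/s.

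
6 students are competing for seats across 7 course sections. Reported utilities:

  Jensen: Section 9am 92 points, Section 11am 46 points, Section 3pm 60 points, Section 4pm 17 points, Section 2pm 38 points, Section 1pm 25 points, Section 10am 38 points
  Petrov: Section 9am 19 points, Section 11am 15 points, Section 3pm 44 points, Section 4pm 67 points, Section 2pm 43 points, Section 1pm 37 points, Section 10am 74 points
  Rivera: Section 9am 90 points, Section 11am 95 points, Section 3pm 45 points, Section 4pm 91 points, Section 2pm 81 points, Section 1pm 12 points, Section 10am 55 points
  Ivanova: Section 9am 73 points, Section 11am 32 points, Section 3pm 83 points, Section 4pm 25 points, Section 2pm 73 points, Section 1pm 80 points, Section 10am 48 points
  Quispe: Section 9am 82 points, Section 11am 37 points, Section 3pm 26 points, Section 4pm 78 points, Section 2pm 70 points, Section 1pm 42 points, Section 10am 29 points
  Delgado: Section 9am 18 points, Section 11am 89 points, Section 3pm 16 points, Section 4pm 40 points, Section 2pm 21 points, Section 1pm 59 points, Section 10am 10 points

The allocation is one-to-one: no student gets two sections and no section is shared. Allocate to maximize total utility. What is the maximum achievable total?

This is a one-to-one assignment (maximum-weight bipartite matching).
Optimal: Jensen→Section 9am (92 points), Petrov→Section 10am (74 points), Rivera→Section 4pm (91 points), Ivanova→Section 3pm (83 points), Quispe→Section 2pm (70 points), Delgado→Section 11am (89 points) — total 92+74+91+83+70+89 = 499 points.
Row-greedy (each student in turn takes its best remaining section) gives 481 points, worse by 18.
No other one-to-one assignment exceeds 499 points.

Max total: 499 points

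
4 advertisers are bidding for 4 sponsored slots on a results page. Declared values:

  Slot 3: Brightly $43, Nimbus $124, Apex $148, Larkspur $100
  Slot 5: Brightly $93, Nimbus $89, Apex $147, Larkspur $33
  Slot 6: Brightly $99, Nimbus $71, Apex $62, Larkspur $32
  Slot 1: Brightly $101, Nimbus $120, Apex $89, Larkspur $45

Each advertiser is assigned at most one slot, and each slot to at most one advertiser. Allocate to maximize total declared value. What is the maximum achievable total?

Max total: $466

This is the linear assignment problem.
Optimal: Brightly→Slot 6 ($99), Nimbus→Slot 1 ($120), Apex→Slot 5 ($147), Larkspur→Slot 3 ($100) — total 99+120+147+100 = $466.
Max-entry greedy (repeatedly take the single best remaining cell) gives $400, worse by 66.
Next-best assignment: Brightly→Slot 1, Nimbus→Slot 6, Apex→Slot 5, Larkspur→Slot 3 = $419.
Swapping Nimbus↔Brightly (Nimbus→Slot 6 $71, Brightly→Slot 1 $101) loses 47.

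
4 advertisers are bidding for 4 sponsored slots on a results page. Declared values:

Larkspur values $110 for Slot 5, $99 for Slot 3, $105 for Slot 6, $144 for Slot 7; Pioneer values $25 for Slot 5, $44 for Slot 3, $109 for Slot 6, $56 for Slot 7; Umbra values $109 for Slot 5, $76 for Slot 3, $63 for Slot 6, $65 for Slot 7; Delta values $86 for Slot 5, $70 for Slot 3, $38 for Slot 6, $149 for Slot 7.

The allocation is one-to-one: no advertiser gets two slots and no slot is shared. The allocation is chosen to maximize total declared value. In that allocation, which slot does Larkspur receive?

Larkspur receives Slot 3.

Optimal: Larkspur→Slot 3 ($99), Pioneer→Slot 6 ($109), Umbra→Slot 5 ($109), Delta→Slot 7 ($149) — total 99+109+109+149 = $466.
Column-greedy (each slot in turn goes to its best remaining advertiser) gives $444, worse by 22.
Swapping Larkspur↔Delta (Larkspur→Slot 7 $144, Delta→Slot 3 $70) loses 34.
Checked against all permutations: $466 is optimal.
Larkspur's own top slot is Slot 7 ($144), but forcing Larkspur→Slot 7 and reassigning the rest optimally gives only $432 — worse by 34.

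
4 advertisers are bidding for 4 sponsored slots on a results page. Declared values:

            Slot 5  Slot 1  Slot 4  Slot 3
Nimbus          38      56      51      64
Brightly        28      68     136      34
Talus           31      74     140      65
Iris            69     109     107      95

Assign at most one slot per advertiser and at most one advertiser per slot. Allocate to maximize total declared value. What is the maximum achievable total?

Optimal: Nimbus→Slot 5 ($38), Brightly→Slot 4 ($136), Talus→Slot 3 ($65), Iris→Slot 1 ($109) — total 38+136+65+109 = $348.
Row-greedy (each advertiser in turn takes its best remaining slot) gives $343, worse by 5.
Next-best assignment: Nimbus→Slot 5, Brightly→Slot 4, Talus→Slot 1, Iris→Slot 3 = $343.

Maximum total: $348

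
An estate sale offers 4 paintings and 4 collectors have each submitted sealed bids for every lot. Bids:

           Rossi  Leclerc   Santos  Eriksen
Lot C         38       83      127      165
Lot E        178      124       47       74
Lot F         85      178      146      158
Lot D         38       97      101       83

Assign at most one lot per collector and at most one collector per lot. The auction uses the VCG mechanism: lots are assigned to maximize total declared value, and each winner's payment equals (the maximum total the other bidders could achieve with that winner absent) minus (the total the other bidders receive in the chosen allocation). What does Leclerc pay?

Leclerc pays $45.

Efficient allocation: Rossi→Lot E ($178), Leclerc→Lot F ($178), Santos→Lot D ($101), Eriksen→Lot C ($165); total welfare W = $622.
Leclerc receives Lot F at value $178, so the others get W − 178 = $444.
Without Leclerc: best allocation of the remaining 3 bidders over all 4 lots is Rossi→Lot E ($178), Santos→Lot F ($146), Eriksen→Lot C ($165), total $489.
VCG payment = (others' best without Leclerc) − (others' welfare with Leclerc) = 489 − 444 = $45.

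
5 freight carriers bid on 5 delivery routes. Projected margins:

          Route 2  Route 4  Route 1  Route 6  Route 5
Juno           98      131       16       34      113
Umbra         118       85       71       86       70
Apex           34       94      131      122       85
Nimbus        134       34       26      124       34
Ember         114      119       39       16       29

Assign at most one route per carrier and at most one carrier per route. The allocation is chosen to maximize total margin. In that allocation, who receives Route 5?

Optimal: Juno→Route 5 ($113k), Umbra→Route 2 ($118k), Apex→Route 1 ($131k), Nimbus→Route 6 ($124k), Ember→Route 4 ($119k) — total 113+118+131+124+119 = $605k.
Checked against all permutations: $605k is optimal.
Juno's own top route is Route 4 ($131k), but forcing Juno→Route 4 and reassigning the rest optimally gives only $570k — worse by 35.

Juno receives Route 5.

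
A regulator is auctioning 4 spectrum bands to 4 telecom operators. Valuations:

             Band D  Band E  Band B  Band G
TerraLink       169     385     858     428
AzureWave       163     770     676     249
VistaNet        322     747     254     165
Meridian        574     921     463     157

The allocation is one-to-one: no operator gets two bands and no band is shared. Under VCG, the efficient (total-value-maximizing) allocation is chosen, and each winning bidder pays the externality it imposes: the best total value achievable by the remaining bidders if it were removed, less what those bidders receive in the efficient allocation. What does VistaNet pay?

Efficient allocation: TerraLink→Band B ($858M), AzureWave→Band G ($249M), VistaNet→Band E ($747M), Meridian→Band D ($574M); total welfare W = $2428M.
VistaNet receives Band E at value $747M, so the others get W − 747 = $1681M.
Without VistaNet: best allocation of the remaining 3 bidders over all 4 bands is TerraLink→Band B ($858M), AzureWave→Band E ($770M), Meridian→Band D ($574M), total $2202M.
VCG payment = (others' best without VistaNet) − (others' welfare with VistaNet) = 2202 − 1681 = $521M.

VistaNet pays $521M.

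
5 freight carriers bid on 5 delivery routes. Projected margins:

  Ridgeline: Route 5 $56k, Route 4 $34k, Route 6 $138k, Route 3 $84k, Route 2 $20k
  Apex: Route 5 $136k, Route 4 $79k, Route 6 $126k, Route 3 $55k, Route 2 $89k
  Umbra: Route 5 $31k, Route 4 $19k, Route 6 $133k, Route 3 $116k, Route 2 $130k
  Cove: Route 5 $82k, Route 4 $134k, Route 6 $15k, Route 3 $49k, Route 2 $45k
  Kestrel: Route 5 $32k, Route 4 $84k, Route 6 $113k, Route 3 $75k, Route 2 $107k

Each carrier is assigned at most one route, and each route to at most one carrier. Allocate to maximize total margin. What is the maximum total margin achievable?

Maximum total: $631k

This is a one-to-one assignment (maximum-weight bipartite matching).
Optimal: Ridgeline→Route 6 ($138k), Apex→Route 5 ($136k), Umbra→Route 3 ($116k), Cove→Route 4 ($134k), Kestrel→Route 2 ($107k) — total 138+136+116+134+107 = $631k.
Max-entry greedy (repeatedly take the single best remaining cell) gives $613k, worse by 18.
Next-best assignment: Ridgeline→Route 6, Apex→Route 5, Umbra→Route 2, Cove→Route 4, Kestrel→Route 3 = $613k.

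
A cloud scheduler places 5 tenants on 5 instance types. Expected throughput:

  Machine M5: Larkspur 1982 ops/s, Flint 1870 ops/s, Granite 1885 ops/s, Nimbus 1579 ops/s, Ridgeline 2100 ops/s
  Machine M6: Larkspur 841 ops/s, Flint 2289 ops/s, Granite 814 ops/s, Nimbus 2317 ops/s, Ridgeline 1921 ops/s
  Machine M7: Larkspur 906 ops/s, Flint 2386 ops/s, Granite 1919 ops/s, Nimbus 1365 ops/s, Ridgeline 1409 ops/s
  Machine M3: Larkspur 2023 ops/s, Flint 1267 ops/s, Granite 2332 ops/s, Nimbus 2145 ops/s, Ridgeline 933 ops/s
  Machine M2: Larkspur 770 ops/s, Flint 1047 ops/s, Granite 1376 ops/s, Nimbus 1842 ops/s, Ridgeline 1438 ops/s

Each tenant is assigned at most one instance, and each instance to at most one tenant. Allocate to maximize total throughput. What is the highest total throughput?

Maximum total: 10463 ops/s

Treat this as an assignment problem: match each tenant to one instance.
Optimal: Larkspur→Machine M5 (1982 ops/s), Flint→Machine M7 (2386 ops/s), Granite→Machine M3 (2332 ops/s), Nimbus→Machine M2 (1842 ops/s), Ridgeline→Machine M6 (1921 ops/s) — total 1982+2386+2332+1842+1921 = 10463 ops/s.
Every other assignment is strictly worse.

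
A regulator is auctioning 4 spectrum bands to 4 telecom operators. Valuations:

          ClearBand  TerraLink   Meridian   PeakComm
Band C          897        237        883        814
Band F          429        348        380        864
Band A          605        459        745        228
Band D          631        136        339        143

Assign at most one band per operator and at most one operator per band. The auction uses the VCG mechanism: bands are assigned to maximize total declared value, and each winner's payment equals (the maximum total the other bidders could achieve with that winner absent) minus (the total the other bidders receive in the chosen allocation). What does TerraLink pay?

TerraLink pays $128M.

Efficient allocation: ClearBand→Band D ($631M), TerraLink→Band A ($459M), Meridian→Band C ($883M), PeakComm→Band F ($864M); total welfare W = $2837M.
TerraLink receives Band A at value $459M, so the others get W − 459 = $2378M.
Without TerraLink: best allocation of the remaining 3 bidders over all 4 bands is ClearBand→Band C ($897M), Meridian→Band A ($745M), PeakComm→Band F ($864M), total $2506M.
VCG payment = (others' best without TerraLink) − (others' welfare with TerraLink) = 2506 − 2378 = $128M.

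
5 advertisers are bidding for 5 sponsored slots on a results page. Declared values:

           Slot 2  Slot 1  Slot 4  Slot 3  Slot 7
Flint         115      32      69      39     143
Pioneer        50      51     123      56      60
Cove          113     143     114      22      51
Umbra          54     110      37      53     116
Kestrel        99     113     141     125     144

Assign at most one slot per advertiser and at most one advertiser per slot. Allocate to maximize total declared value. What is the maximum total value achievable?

Max total: $622

Optimal: Flint→Slot 2 ($115), Pioneer→Slot 4 ($123), Cove→Slot 1 ($143), Umbra→Slot 7 ($116), Kestrel→Slot 3 ($125) — total 115+123+143+116+125 = $622.
Max-entry greedy (repeatedly take the single best remaining cell) gives $578, worse by 44.
No other one-to-one assignment exceeds $622.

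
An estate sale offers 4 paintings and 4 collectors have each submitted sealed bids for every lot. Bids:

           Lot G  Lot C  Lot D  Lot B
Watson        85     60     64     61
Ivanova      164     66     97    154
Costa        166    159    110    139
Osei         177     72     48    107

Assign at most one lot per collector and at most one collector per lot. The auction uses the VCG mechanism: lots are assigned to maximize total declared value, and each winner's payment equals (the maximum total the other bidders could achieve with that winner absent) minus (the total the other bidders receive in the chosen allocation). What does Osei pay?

Osei pays $21.

Efficient allocation: Watson→Lot D ($64), Ivanova→Lot B ($154), Costa→Lot C ($159), Osei→Lot G ($177); total welfare W = $554.
Osei receives Lot G at value $177, so the others get W − 177 = $377.
Without Osei: best allocation of the remaining 3 bidders over all 4 lots is Watson→Lot G ($85), Ivanova→Lot B ($154), Costa→Lot C ($159), total $398.
VCG payment = (others' best without Osei) − (others' welfare with Osei) = 398 − 377 = $21.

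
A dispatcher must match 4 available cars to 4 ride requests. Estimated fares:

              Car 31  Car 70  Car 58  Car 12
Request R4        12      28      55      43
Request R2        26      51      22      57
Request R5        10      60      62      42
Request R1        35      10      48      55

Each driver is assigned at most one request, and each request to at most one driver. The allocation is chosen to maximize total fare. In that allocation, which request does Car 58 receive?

Car 58 receives Request R4.

Optimal: Car 31→Request R1 ($35), Car 70→Request R5 ($60), Car 58→Request R4 ($55), Car 12→Request R2 ($57) — total 35+60+55+57 = $207.
Max-entry greedy (repeatedly take the single best remaining cell) gives $182, worse by 25.
Next-best assignment: Car 31→Request R2, Car 70→Request R5, Car 58→Request R4, Car 12→Request R1 = $196.
Every other assignment is strictly worse.
Car 58's own top request is Request R5 ($62), but forcing Car 58→Request R5 and reassigning the rest optimally gives only $191 — worse by 16.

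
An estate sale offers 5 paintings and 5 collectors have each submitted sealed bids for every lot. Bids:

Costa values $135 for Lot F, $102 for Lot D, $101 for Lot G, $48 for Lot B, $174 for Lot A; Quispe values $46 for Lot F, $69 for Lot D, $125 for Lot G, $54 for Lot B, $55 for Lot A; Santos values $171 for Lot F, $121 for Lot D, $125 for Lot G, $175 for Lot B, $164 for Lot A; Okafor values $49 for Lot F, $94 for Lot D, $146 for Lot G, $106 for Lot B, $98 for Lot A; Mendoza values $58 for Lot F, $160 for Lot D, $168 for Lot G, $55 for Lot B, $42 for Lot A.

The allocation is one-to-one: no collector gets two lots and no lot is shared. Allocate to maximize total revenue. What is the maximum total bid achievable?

Max total: $736

Optimal: Costa→Lot A ($174), Quispe→Lot G ($125), Santos→Lot F ($171), Okafor→Lot B ($106), Mendoza→Lot D ($160) — total 174+125+171+106+160 = $736.
Row-greedy (each collector in turn takes its best remaining lot) gives $626, worse by 110.
Next-best assignment: Costa→Lot A, Quispe→Lot B, Santos→Lot F, Okafor→Lot G, Mendoza→Lot D = $705.
Swapping Quispe↔Santos (Quispe→Lot F $46, Santos→Lot G $125) loses 125.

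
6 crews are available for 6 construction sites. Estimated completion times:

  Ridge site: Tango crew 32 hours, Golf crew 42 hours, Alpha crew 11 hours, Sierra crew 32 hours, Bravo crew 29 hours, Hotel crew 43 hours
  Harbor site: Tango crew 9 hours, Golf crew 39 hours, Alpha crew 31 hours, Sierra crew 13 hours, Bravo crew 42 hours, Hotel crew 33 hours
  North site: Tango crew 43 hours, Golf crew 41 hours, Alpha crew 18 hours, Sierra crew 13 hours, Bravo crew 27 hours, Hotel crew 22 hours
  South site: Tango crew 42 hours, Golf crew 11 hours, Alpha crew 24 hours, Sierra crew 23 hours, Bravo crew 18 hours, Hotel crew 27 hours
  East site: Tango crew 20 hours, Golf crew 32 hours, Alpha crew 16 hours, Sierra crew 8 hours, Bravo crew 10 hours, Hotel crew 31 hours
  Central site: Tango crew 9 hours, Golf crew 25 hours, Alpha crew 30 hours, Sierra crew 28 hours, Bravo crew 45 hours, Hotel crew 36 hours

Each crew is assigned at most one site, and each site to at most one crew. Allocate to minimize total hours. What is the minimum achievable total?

Minimum total: 76 hours

This is a one-to-one assignment (minimum-cost bipartite matching).
Optimal: Tango crew→Central site (9 hours), Golf crew→South site (11 hours), Alpha crew→Ridge site (11 hours), Sierra crew→Harbor site (13 hours), Bravo crew→East site (10 hours), Hotel crew→North site (22 hours) — total 9+11+11+13+10+22 = 76 hours.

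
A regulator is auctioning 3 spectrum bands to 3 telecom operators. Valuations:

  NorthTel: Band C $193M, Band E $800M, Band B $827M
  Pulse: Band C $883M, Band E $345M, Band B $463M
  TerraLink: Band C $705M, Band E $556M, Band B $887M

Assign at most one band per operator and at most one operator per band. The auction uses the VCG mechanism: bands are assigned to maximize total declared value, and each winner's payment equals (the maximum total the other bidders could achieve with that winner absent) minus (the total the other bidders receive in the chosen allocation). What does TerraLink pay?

TerraLink pays $27M.

Efficient allocation: NorthTel→Band E ($800M), Pulse→Band C ($883M), TerraLink→Band B ($887M); total welfare W = $2570M.
TerraLink receives Band B at value $887M, so the others get W − 887 = $1683M.
Without TerraLink: best allocation of the remaining 2 bidders over all 3 bands is NorthTel→Band B ($827M), Pulse→Band C ($883M), total $1710M.
VCG payment = (others' best without TerraLink) − (others' welfare with TerraLink) = 1710 − 1683 = $27M.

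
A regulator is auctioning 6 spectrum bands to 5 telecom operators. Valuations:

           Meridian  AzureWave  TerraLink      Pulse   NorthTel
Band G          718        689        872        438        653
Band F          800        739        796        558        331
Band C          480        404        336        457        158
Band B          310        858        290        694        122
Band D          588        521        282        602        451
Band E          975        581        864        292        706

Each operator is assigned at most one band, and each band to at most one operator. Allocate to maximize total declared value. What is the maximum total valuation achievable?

Treat this as an assignment problem: match each operator to one band.
Optimal: Meridian→Band E ($975M), AzureWave→Band B ($858M), TerraLink→Band F ($796M), Pulse→Band D ($602M), NorthTel→Band G ($653M) — total 975+858+796+602+653 = $3884M.
Max-entry greedy (repeatedly take the single best remaining cell) gives $3638M, worse by 246.
Swapping TerraLink↔Meridian (TerraLink→Band E $864M, Meridian→Band F $800M) loses 107.
Checked against all permutations: $3884M is optimal.

Max total: $3884M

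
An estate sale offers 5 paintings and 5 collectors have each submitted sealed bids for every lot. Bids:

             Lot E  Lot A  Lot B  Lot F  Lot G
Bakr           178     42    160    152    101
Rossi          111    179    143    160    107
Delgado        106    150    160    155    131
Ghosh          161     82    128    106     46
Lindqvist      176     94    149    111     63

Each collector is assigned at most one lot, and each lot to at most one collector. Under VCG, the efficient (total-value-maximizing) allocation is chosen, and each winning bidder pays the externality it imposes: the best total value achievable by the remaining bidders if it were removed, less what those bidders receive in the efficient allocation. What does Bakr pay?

Bakr pays $24.

Efficient allocation: Bakr→Lot F ($152), Rossi→Lot A ($179), Delgado→Lot G ($131), Ghosh→Lot E ($161), Lindqvist→Lot B ($149); total welfare W = $772.
Bakr receives Lot F at value $152, so the others get W − 152 = $620.
Without Bakr: best allocation of the remaining 4 bidders over all 5 lots is Rossi→Lot A ($179), Delgado→Lot F ($155), Ghosh→Lot E ($161), Lindqvist→Lot B ($149), total $644.
VCG payment = (others' best without Bakr) − (others' welfare with Bakr) = 644 − 620 = $24.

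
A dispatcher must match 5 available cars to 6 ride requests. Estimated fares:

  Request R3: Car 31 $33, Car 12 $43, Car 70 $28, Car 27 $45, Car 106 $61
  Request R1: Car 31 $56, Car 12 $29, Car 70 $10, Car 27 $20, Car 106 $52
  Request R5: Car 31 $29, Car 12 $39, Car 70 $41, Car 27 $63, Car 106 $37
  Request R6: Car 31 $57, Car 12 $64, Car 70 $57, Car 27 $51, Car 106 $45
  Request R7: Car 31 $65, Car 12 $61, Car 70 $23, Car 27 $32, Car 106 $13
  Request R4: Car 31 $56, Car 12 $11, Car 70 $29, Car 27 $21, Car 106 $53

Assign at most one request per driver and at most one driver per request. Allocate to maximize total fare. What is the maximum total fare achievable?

Optimal: Car 31→Request R1 ($56), Car 12→Request R7 ($61), Car 70→Request R6 ($57), Car 27→Request R5 ($63), Car 106→Request R3 ($61) — total 56+61+57+63+61 = $298.
Row-greedy (each driver in turn takes its best remaining request) gives $268, worse by 30.
Checked against all permutations: $298 is optimal.

Max total: $298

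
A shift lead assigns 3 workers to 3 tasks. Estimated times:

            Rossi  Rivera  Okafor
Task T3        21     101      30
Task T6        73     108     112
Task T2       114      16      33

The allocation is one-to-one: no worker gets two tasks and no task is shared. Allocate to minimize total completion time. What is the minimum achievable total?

Min total: 119 min

Treat this as an assignment problem: match each worker to one task.
Optimal: Rossi→Task T6 (73 min), Rivera→Task T2 (16 min), Okafor→Task T3 (30 min) — total 73+16+30 = 119 min.
Min-entry greedy (repeatedly take the single cheapest remaining cell) gives 149 min, worse by 30.
Checked against all permutations: 119 min is optimal.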